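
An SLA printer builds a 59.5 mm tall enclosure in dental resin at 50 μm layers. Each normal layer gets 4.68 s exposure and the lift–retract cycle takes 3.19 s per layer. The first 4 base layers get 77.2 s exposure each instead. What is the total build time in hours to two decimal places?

2.68 hours

Number of layers: 59.5 / 0.05 → 1190 (rounded up).
Base layers = 4 × (77.2 + 3.19) = 321.56 s.
Remaining layers = 1186 × (4.68 + 3.19) = 9333.82 s.
Total = 321.56 + 9333.82 = 9655.38 s = 2.68 hours.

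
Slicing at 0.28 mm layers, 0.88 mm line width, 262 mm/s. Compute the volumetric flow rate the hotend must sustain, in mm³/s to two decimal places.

64.56

Extrusion cross-section: 0.28 × 0.88 → 0.2464 mm².
Volumetric flow = 262 × 0.2464 = 64.56 mm³/s.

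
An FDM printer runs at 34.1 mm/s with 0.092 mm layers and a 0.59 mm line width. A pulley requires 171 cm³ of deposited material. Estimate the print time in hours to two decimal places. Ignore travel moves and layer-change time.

Line area = 0.092 × 0.59, so 0.05428 mm².
Toolpath length = 171 cm³ / 0.05428 mm² = 171000 / 0.05428 = 3150331.6 mm.
Print-move time: 3150331.6 / 34.1 → 92385.1 s.
In the requested units: 92385.1 s = 25.66 hours.

25.66 hours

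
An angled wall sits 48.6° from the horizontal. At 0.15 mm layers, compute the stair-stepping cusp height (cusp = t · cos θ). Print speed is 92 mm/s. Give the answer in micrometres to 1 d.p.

Cusp = layer height × cos(48.6°) = 0.15 × 0.6613 = 0.099195 mm = 99.2 μm.

99.2 μm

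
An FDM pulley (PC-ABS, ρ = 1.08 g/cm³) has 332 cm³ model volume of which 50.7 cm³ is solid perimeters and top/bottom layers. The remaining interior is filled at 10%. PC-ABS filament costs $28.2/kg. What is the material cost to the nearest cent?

$2.40

Infill region = 332 − 50.7 = 281.3 cm³.
Infill volume = 0.10 × 281.3, so 28.13 cm³.
Deposited volume: 50.7 + 28.13 → 78.83 cm³.
Mass = 78.83 × 1.08, so 85.1364 g.
Cost = 85.1364 g / 1000 × $28.2/kg = $2.40.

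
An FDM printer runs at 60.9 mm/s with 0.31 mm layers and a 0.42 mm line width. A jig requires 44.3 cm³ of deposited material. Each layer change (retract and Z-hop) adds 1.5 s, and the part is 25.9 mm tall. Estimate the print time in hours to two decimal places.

Bead cross-section: 0.31 × 0.42 → 0.1302 mm².
Toolpath length = 44.3 cm³ / 0.1302 mm² = 44300 / 0.1302 = 340245.8 mm.
Time extruding: 340245.8 / 60.9 → 5587 s.
Layers = ⌈25.9/0.31⌉ = 84.
Layer-change overhead = 84 × 1.5 = 126 s.
Altogether 5587 + 126 = 5713 s, i.e. 1.59 hours.

1.59 hours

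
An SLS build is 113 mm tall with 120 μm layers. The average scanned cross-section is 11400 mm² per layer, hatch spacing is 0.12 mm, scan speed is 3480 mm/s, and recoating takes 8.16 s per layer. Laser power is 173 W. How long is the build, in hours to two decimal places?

Layers = ⌈113/0.12⌉ = 942.
Hatch length per layer = 11400 / 0.12 = 95000 mm.
Scan time per layer = 95000 / 3480, so 27.2989 s.
Per-layer time: 27.2989 + 8.16 → 35.4589 s.
Build time = 942 × 35.4589 = 33402.2838 s = 9.28 hours.

9.28 hours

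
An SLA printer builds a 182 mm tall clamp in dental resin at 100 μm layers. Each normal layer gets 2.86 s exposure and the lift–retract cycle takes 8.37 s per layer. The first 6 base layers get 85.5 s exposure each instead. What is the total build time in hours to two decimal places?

Layer count = ceil(182 / 0.1) = 1820.
Bottom layers = 6 × (85.5 + 8.37) = 563.22 s.
Normal layers: 1814 × (2.86 + 8.37) → 20371.22 s.
Total = 563.22 + 20371.22 = 20934.44 s = 5.82 hours.

5.82 hours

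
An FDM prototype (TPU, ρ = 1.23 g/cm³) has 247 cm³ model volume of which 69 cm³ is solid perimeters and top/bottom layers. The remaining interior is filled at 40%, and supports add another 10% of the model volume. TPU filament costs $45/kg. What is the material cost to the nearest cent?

Volume inside the shell: 247 − 69 → 178 cm³.
Infill deposited = 0.40 × 178, so 71.2 cm³.
Support = 0.10 × 247 = 24.7 cm³.
Total extruded = 69 + 71.2 + 24.7, so 164.9 cm³.
Mass = 164.9 × 1.23, so 202.827 g.
Cost = 202.827 g / 1000 × $45/kg = $9.13.

$9.13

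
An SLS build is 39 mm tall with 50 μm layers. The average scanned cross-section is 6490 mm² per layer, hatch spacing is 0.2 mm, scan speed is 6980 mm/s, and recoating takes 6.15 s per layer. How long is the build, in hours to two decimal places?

Layers = ⌈39/0.05⌉ = 780.
Scan path per layer = 6490 / 0.2, so 32450 mm.
Laser time per layer: 32450 / 6980 → 4.649 s.
Layer cycle = 4.649 + 6.15 = 10.799 s.
780 layers × 10.799 s/layer = 8423.22 s, i.e. 2.34 hours.

2.34 hours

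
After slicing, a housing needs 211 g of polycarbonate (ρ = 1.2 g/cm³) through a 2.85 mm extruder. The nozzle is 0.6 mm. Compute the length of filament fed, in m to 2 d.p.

27.56 m

Volume = 211 g / 1.2 g·cm⁻³ = 175.8333 cm³ = 175833.3 mm³.
Cross-section of 2.85 mm filament: π·(2.85/2)² = 6.3794 mm².
Length = 175833.3 / 6.3794 = 27562.67 mm = 27.56 m.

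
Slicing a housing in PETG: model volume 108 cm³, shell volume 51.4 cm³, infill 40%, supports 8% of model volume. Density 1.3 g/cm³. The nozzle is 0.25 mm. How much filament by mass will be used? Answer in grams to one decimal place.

107.5 g

Volume inside the shell = 108 − 51.4, so 56.6 cm³.
Deposited infill: 0.40 × 56.6 → 22.64 cm³.
Support = 0.08 × 108, so 8.64 cm³.
Total extruded: 51.4 + 22.64 + 8.64 → 82.68 cm³.
Mass = 82.68 × 1.3, so 107.484 g.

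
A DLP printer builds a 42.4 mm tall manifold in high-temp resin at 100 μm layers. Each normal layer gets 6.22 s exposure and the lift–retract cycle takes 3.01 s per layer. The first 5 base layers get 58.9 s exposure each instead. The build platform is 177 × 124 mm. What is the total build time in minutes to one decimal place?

Layers = ⌈42.4/0.1⌉ = 424.
Bottom layers: 5 × (58.9 + 3.01) → 309.55 s.
Normal layers = 419 × (6.22 + 3.01), so 3867.37 s.
Sum: 309.55 + 3867.37 = 4176.92 s → 69.6 minutes.

69.6 minutes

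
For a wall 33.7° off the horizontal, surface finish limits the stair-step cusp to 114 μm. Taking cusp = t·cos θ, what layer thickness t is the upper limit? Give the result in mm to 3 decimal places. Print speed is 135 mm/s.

0.137 mm

Layer height = cusp / cos(33.7°) = 0.114 / 0.8320 = 0.137 mm.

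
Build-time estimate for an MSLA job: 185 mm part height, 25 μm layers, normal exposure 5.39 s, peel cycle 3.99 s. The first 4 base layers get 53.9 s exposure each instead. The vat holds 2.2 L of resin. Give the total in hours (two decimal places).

19.34 hours

Layers = ⌈185/0.025⌉ = 7400.
Base layers = 4 × (53.9 + 3.99) = 231.56 s.
Normal layers: 7396 × (5.39 + 3.99) → 69374.48 s.
Sum: 231.56 + 69374.48 = 69606.04 s → 19.34 hours.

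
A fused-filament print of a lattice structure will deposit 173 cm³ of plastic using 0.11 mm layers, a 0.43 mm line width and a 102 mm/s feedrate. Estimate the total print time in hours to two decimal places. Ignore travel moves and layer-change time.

9.96 hours

Extrusion cross-section = 0.11 × 0.43 = 0.0473 mm².
Total extruded path = 173000/0.0473 = 3657505.3 mm.
Extrusion time = 3657505.3 / 102, so 35857.9 s.
Converting: 35857.9 s = 9.96 hours.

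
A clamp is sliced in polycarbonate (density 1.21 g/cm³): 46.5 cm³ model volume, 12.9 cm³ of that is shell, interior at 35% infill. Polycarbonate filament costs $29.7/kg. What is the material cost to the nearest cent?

Infill region = 46.5 − 12.9 = 33.6 cm³.
Infill volume = 0.35 × 33.6, so 11.76 cm³.
Deposited volume = 12.9 + 11.76, so 24.66 cm³.
Mass = 24.66 × 1.21, so 29.8386 g.
Cost = 29.8386 g / 1000 × $29.7/kg = $0.89.

$0.89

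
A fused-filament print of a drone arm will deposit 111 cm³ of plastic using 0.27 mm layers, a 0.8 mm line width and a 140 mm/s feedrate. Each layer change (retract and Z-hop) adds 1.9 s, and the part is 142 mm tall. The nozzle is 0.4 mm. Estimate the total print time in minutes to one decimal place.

Bead cross-section: 0.27 × 0.8 → 0.216 mm².
Toolpath length = 111 cm³ / 0.216 mm² = 111000 / 0.216 = 513888.9 mm.
Print-move time: 513888.9 / 140 → 3670.6 s.
Layers = ⌈142/0.27⌉ = 526.
Non-print overhead = 526 × 1.9 = 999.4 s.
Altogether 3670.6 + 999.4 = 4670 s, i.e. 77.8 minutes.

77.8 minutes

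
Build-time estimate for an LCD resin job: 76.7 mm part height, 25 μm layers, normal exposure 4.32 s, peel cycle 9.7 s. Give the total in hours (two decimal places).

11.95 hours

Layers = ⌈76.7/0.025⌉ = 3068.
Per-layer time: 4.32 + 9.7 → 14.02 s.
Total = 3068 × 14.02 = 43013.36 s = 11.95 hours.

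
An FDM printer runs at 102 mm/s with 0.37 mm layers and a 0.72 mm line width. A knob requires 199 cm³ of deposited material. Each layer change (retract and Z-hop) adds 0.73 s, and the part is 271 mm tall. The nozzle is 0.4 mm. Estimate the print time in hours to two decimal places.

2.18 hours

Bead cross-section = 0.37 × 0.72, so 0.2664 mm².
Path length: 199000 mm³ / 0.2664 mm² → 746997 mm.
Extrusion time = 746997 / 102, so 7323.5 s.
Layer count = ceil(271 / 0.37) = 733.
Layer-change overhead = 733 × 0.73, so 535.09 s.
Total = 7323.5 + 535.09 = 7858.59 s = 2.18 hours.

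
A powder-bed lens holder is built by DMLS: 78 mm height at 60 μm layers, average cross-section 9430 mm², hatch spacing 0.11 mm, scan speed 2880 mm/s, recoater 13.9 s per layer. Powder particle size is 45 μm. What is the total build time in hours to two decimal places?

Number of layers: 78 / 0.06 → 1300 (rounded up).
Per-layer scan distance: 9430 / 0.11 → 85727.3 mm.
Scan time per layer = 85727.3 / 2880 = 29.7664 s.
Time per layer: 29.7664 + 13.9 → 43.6664 s.
Build time = 1300 × 43.6664 = 56766.32 s = 15.77 hours.

15.77 hours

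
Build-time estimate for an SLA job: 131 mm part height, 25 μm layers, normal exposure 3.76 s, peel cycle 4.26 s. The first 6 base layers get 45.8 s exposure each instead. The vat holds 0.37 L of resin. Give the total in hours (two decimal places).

Layer count = ceil(131 / 0.025) = 5240.
Burn-in layers: 6 × (45.8 + 4.26) → 300.36 s.
Remaining layers: 5234 × (3.76 + 4.26) → 41976.68 s.
Total = 300.36 + 41976.68 = 42277.04 s = 11.74 hours.

11.74 hours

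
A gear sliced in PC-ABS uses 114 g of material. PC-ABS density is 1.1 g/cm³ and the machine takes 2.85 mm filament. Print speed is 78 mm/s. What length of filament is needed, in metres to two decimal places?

16.25 m

Volume = 114 g / 1.1 g·cm⁻³ = 103.6364 cm³ = 103636.4 mm³.
Cross-section of 2.85 mm filament: π·(2.85/2)² = 6.3794 mm².
Length = 103636.4 / 6.3794 = 16245.48 mm = 16.25 m.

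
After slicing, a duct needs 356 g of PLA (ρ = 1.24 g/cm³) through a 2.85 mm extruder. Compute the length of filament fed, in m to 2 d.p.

45.00 m

Extruded volume: 356/1.24 = 287.0968 cm³ (287096.8 mm³).
Filament cross-section = π × (2.85/2)² = 6.3794 mm².
L = V/A = 287096.8/6.3794 = 45003.73 mm → 45.00 m.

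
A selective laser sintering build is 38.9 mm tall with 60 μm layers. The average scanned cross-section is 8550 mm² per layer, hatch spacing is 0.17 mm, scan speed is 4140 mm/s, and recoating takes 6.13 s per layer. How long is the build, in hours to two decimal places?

Number of layers: 38.9 / 0.06 → 649 (rounded up).
Hatch length per layer: 8550 / 0.17 → 50294.1 mm.
Scan time per layer = 50294.1 / 4140, so 12.1483 s.
Time per layer = 12.1483 + 6.13, so 18.2783 s.
649 layers × 18.2783 s/layer = 11862.6167 s, i.e. 3.30 hours.

3.30 hours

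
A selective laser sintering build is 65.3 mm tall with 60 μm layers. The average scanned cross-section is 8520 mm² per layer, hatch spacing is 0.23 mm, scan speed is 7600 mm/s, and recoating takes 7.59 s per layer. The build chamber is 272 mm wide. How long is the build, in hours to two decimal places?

Layer count = ceil(65.3 / 0.06) = 1089.
Per-layer scan distance = 8520 / 0.23, so 37043.5 mm.
Per-layer scan time = 37043.5 / 7600 = 4.8741 s.
Time per layer = 4.8741 + 7.59, so 12.4641 s.
1089 layers × 12.4641 s/layer = 13573.4049 s, i.e. 3.77 hours.

3.77 hours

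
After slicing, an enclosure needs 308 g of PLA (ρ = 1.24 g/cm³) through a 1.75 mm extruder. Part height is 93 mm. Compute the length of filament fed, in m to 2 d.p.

Volume = 308 g / 1.24 g·cm⁻³ = 248.3871 cm³ = 248387.1 mm³.
Filament cross-section = π × (1.75/2)² = 2.4053 mm².
Length = 248387.1 / 2.4053 = 103266.58 mm = 103.27 m.

103.27 m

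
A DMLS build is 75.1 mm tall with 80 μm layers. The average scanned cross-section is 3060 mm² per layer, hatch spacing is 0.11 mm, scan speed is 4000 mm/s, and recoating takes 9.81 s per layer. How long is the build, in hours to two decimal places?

4.37 hours

Layers = ⌈75.1/0.08⌉ = 939.
Scan path per layer = 3060 / 0.11, so 27818.2 mm.
Per-layer scan time: 27818.2 / 4000 → 6.9546 s.
Per-layer time: 6.9546 + 9.81 → 16.7646 s.
Total: 939 × 16.7646 s = 15741.9594 s → 4.37 hours.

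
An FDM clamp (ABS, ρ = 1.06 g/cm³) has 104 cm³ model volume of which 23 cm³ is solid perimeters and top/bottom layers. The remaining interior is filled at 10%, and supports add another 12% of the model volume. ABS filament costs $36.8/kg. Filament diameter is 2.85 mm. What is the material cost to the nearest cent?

Interior volume = 104 − 23, so 81 cm³.
Deposited infill = 0.10 × 81, so 8.1 cm³.
Support: 0.12 × 104 → 12.48 cm³.
Total printed volume = 23 + 8.1 + 12.48, so 43.58 cm³.
Mass: 43.58 × 1.06 → 46.1948 g.
At $36.8/kg: 46.1948/1000 × 36.8 = $1.70.

$1.70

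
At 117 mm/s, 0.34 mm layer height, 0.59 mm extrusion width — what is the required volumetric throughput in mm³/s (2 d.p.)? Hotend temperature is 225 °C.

23.47

A = 0.34 × 0.59, so 0.2006 mm².
Q = v·A = 117 × 0.2006 = 23.47 mm³/s.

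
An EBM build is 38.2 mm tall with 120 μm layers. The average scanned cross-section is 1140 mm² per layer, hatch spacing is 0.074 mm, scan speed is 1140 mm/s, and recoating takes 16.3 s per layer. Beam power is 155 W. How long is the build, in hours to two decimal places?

Layers = ⌈38.2/0.12⌉ = 319.
Hatch length per layer: 1140 / 0.074 → 15405.4 mm.
Scan time per layer = 15405.4 / 1140, so 13.5135 s.
Layer cycle: 13.5135 + 16.3 → 29.8135 s.
Total: 319 × 29.8135 s = 9510.5065 s → 2.64 hours.

2.64 hours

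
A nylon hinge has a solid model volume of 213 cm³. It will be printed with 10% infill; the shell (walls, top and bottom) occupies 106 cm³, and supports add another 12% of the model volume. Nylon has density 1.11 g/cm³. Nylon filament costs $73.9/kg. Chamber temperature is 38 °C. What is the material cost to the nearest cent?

$11.67

Volume inside the shell = 213 − 106 = 107 cm³.
Infill volume = 0.10 × 107, so 10.7 cm³.
Support = 0.12 × 213 = 25.56 cm³.
Total printed volume = 106 + 10.7 + 25.56, so 142.26 cm³.
Mass: 142.26 × 1.11 → 157.9086 g.
At $73.9/kg: 157.9086/1000 × 73.9 = $11.67.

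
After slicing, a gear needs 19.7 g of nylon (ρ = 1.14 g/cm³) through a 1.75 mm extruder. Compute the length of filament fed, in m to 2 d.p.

Volume = 19.7 g / 1.14 g·cm⁻³ = 17.2807 cm³ = 17280.7 mm³.
A = π r² = π × 0.875² = 2.4053 mm².
Length = 17280.7 / 2.4053 = 7184.43 mm = 7.18 m.

7.18 m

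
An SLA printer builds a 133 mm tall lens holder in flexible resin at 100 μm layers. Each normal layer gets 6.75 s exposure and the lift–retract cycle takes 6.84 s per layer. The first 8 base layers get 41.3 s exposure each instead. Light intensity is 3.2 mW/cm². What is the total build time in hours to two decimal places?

5.10 hours

Layers = ⌈133/0.1⌉ = 1330.
Burn-in layers: 8 × (41.3 + 6.84) → 385.12 s.
Regular layers: 1322 × (6.75 + 6.84) → 17965.98 s.
Total = 385.12 + 17965.98 = 18351.1 s = 5.10 hours.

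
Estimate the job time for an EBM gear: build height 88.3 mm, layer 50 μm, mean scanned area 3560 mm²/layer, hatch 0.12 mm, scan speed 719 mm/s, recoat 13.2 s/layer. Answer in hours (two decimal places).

26.72 hours

Number of layers: 88.3 / 0.05 → 1766 (rounded up).
Hatch length per layer = 3560 / 0.12 = 29666.7 mm.
Per-layer scan time = 29666.7 / 719, so 41.2611 s.
Time per layer = 41.2611 + 13.2 = 54.4611 s.
Build time = 1766 × 54.4611 = 96178.3026 s = 26.72 hours.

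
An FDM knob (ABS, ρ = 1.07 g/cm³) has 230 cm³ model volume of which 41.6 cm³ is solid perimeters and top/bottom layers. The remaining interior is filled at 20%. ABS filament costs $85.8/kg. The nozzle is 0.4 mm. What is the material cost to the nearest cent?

Interior volume: 230 − 41.6 → 188.4 cm³.
Deposited infill = 0.20 × 188.4, so 37.68 cm³.
Deposited volume = 41.6 + 37.68, so 79.28 cm³.
Mass = 79.28 × 1.07 = 84.8296 g.
Cost = 84.8296 g / 1000 × $85.8/kg = $7.28.

$7.28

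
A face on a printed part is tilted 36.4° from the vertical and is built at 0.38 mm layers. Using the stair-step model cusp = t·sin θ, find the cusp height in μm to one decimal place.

225.5 μm

h_c = t·sin θ = 0.38 × 0.5934 = 0.225492 mm (225.5 μm).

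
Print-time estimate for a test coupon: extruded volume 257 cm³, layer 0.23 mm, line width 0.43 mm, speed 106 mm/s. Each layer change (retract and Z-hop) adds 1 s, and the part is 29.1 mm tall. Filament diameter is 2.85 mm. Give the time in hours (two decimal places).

6.84 hours

Bead cross-section = 0.23 × 0.43, so 0.0989 mm².
Total extruded path = 257000/0.0989 = 2598584.4 mm.
Time extruding = 2598584.4 / 106, so 24514.9 s.
Layers = ⌈29.1/0.23⌉ = 127.
Z-hop total: 127 × 1 → 127 s.
Total = 24514.9 + 127 = 24641.9 s = 6.84 hours.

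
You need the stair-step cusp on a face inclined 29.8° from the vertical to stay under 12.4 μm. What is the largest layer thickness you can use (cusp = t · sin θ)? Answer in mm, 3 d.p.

0.025 mm

t = h_c / sin θ = 0.0124 / 0.4970 = 0.025 mm.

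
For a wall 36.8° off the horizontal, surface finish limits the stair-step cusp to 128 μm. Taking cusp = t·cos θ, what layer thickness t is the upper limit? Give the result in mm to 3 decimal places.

cos(36.8°) = 0.8007; t_max = 0.128/0.8007 = 0.160 mm.

0.160 mm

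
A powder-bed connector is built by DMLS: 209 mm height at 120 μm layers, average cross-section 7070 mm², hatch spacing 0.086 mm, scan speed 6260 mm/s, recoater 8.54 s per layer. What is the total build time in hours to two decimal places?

10.49 hours

Layer count = ceil(209 / 0.12) = 1742.
Per-layer scan distance = 7070 / 0.086 = 82209.3 mm.
Laser time per layer = 82209.3 / 6260 = 13.1325 s.
Time per layer: 13.1325 + 8.54 → 21.6725 s.
1742 layers × 21.6725 s/layer = 37753.495 s, i.e. 10.49 hours.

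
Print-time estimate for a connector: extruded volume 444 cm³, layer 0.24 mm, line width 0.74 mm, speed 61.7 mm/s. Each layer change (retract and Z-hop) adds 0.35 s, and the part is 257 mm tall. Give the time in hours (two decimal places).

Line area = 0.24 × 0.74, so 0.1776 mm².
Total extruded path = 444000/0.1776 = 2500000 mm.
Time extruding = 2500000 / 61.7 = 40518.6 s.
Layers = ⌈257/0.24⌉ = 1071.
Layer-change overhead = 1071 × 0.35, so 374.85 s.
Total = 40518.6 + 374.85 = 40893.45 s = 11.36 hours.

11.36 hours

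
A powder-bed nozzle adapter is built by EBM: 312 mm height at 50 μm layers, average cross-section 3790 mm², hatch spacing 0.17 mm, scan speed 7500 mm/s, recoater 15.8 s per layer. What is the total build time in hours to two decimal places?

32.54 hours

Number of layers: 312 / 0.05 → 6240 (rounded up).
Scan path per layer: 3790 / 0.17 → 22294.1 mm.
Per-layer scan time = 22294.1 / 7500 = 2.9725 s.
Per-layer time = 2.9725 + 15.8, so 18.7725 s.
6240 layers × 18.7725 s/layer = 117140.4 s, i.e. 32.54 hours.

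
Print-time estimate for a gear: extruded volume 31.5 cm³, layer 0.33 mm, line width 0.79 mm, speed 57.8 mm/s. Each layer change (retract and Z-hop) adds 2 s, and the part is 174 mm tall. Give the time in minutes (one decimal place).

52.4 minutes

Bead cross-section: 0.33 × 0.79 → 0.2607 mm².
Total extruded path = 31500/0.2607 = 120828.5 mm.
Extrusion time: 120828.5 / 57.8 → 2090.5 s.
Layer count = ceil(174 / 0.33) = 528.
Z-hop total: 528 × 2 → 1056 s.
Total = 2090.5 + 1056 = 3146.5 s = 52.4 minutes.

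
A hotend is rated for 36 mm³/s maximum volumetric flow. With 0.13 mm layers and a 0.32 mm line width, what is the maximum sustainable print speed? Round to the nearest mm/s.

A = 0.13 × 0.32, so 0.0416 mm².
v_max = Q/A = 36/0.0416 = 865.38 mm/s → 865 mm/s.

865 mm/s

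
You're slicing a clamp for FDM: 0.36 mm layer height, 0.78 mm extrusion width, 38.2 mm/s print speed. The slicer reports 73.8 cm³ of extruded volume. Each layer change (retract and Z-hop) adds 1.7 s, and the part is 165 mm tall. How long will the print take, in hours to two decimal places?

Line area = 0.36 × 0.78, so 0.2808 mm².
Path length: 73800 mm³ / 0.2808 mm² → 262820.5 mm.
Time extruding = 262820.5 / 38.2 = 6880.1 s.
Number of layers: 165 / 0.36 → 459 (rounded up).
Z-hop total: 459 × 1.7 → 780.3 s.
Total = 6880.1 + 780.3 = 7660.4 s = 2.13 hours.

2.13 hours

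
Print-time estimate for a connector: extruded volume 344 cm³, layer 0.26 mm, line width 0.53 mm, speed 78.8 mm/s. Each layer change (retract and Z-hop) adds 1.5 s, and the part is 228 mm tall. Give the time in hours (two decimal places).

9.17 hours

Bead cross-section: 0.26 × 0.53 → 0.1378 mm².
Toolpath length = 344 cm³ / 0.1378 mm² = 344000 / 0.1378 = 2496371.6 mm.
Print-move time: 2496371.6 / 78.8 → 31679.8 s.
Layers = ⌈228/0.26⌉ = 877.
Layer-change overhead: 877 × 1.5 → 1315.5 s.
Altogether 31679.8 + 1315.5 = 32995.3 s, i.e. 9.17 hours.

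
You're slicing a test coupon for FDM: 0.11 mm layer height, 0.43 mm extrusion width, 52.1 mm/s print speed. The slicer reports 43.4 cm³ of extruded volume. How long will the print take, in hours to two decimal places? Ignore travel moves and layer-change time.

4.89 hours

Line area = 0.11 × 0.43, so 0.0473 mm².
Path length: 43400 mm³ / 0.0473 mm² → 917547.6 mm.
Extrusion time = 917547.6 / 52.1, so 17611.3 s.
That's 17611.3 s → 4.89 hours.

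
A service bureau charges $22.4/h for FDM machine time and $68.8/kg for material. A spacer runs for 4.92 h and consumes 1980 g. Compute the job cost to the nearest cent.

Machine-time cost: 22.4 × 4.92 → $110.208.
Material cost = 68.8 × 1980/1000 = $136.224.
Job cost: 110.208 + 136.224 = 246.432 ≈ $246.43.

$246.43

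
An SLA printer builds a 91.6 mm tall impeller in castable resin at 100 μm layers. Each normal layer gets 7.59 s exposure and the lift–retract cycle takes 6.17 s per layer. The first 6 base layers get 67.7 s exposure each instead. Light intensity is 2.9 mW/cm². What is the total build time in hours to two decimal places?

Layer count = ceil(91.6 / 0.1) = 916.
Bottom layers = 6 × (67.7 + 6.17), so 443.22 s.
Remaining layers = 910 × (7.59 + 6.17) = 12521.6 s.
Total = 443.22 + 12521.6 = 12964.82 s = 3.60 hours.

3.60 hours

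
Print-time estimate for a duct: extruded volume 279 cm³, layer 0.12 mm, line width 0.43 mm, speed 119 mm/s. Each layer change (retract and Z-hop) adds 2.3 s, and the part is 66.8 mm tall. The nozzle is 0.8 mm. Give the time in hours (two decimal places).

Extrusion cross-section: 0.12 × 0.43 → 0.0516 mm².
Total extruded path = 279000/0.0516 = 5406976.7 mm.
Print-move time = 5406976.7 / 119, so 45436.8 s.
Number of layers: 66.8 / 0.12 → 557 (rounded up).
Non-print overhead = 557 × 2.3, so 1281.1 s.
Total = 45436.8 + 1281.1 = 46717.9 s = 12.98 hours.

12.98 hours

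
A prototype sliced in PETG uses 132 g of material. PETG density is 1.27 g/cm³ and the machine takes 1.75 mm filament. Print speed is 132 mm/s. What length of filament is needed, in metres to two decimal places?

43.21 m

Volume = 132 g / 1.27 g·cm⁻³ = 103.937 cm³ = 103937 mm³.
Cross-section of 1.75 mm filament: π·(1.75/2)² = 2.4053 mm².
Length = 103937 / 2.4053 = 43211.66 mm = 43.21 m.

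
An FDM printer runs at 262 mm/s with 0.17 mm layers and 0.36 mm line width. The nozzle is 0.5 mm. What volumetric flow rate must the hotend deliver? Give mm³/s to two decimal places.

16.03

Extrusion cross-section: 0.17 × 0.36 → 0.0612 mm².
Q = v·A = 262 × 0.0612 = 16.03 mm³/s.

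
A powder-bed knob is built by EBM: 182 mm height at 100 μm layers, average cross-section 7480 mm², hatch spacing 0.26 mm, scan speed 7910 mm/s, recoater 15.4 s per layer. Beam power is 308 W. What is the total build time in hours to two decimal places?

Layers = ⌈182/0.1⌉ = 1820.
Per-layer scan distance: 7480 / 0.26 → 28769.2 mm.
Per-layer scan time = 28769.2 / 7910 = 3.6371 s.
Per-layer time: 3.6371 + 15.4 → 19.0371 s.
1820 layers × 19.0371 s/layer = 34647.522 s, i.e. 9.62 hours.

9.62 hours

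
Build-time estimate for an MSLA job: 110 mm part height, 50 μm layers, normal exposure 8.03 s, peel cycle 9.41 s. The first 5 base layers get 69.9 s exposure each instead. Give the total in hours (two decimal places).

10.74 hours

Layer count = ceil(110 / 0.05) = 2200.
Bottom layers = 5 × (69.9 + 9.41) = 396.55 s.
Normal layers: 2195 × (8.03 + 9.41) → 38280.8 s.
Sum: 396.55 + 38280.8 = 38677.35 s → 10.74 hours.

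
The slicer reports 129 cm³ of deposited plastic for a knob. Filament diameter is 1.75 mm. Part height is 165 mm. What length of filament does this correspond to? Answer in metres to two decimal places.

53.63 m

Filament cross-section = π × (1.75/2)² = 2.4053 mm².
L = 129000 mm³ / 2.4053 mm² = 53631.56 mm, i.e. 53.63 m.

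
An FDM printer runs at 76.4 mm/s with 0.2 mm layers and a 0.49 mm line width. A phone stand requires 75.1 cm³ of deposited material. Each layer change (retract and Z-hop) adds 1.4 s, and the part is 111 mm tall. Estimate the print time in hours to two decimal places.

Line area = 0.2 × 0.49 = 0.098 mm².
Toolpath length = 75.1 cm³ / 0.098 mm² = 75100 / 0.098 = 766326.5 mm.
Time extruding = 766326.5 / 76.4, so 10030.5 s.
Layer count = ceil(111 / 0.2) = 555.
Layer-change overhead: 555 × 1.4 → 777 s.
Altogether 10030.5 + 777 = 10807.5 s, i.e. 3.00 hours.

3.00 hours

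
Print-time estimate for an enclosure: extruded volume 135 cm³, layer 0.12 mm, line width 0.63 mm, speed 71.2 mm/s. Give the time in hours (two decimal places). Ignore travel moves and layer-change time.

6.97 hours

Line area = 0.12 × 0.63, so 0.0756 mm².
Total extruded path = 135000/0.0756 = 1785714.3 mm.
Print-move time = 1785714.3 / 71.2 = 25080.3 s.
Converting: 25080.3 s = 6.97 hours.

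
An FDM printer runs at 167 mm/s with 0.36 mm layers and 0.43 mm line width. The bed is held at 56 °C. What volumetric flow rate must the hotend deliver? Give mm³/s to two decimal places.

25.85

Bead cross-section = 0.36 × 0.43 = 0.1548 mm².
Volumetric flow = 167 × 0.1548 = 25.85 mm³/s.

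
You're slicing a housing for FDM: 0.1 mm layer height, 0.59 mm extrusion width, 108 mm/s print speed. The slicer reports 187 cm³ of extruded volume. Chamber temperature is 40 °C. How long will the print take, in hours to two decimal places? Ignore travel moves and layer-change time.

8.15 hours

Bead cross-section = 0.1 × 0.59, so 0.059 mm².
Path length: 187000 mm³ / 0.059 mm² → 3169491.5 mm.
Extrusion time = 3169491.5 / 108, so 29347.1 s.
In the requested units: 29347.1 s = 8.15 hours.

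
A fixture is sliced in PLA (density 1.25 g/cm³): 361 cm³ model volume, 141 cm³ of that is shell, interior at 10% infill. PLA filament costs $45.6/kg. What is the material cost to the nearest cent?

$9.29

Volume inside the shell = 361 − 141 = 220 cm³.
Infill volume: 0.10 × 220 → 22 cm³.
Total printed volume = 141 + 22, so 163 cm³.
Mass = 163 × 1.25, so 203.75 g.
At $45.6/kg: 203.75/1000 × 45.6 = $9.29.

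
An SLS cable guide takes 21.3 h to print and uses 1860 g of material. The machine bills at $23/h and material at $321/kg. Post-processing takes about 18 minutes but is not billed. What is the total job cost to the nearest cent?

$1086.96

Time charge = 23 × 21.3, so $489.90.
Material charge = 321 × 1860/1000, so $597.06.
Job cost: 489.90 + 597.06 = $1086.96.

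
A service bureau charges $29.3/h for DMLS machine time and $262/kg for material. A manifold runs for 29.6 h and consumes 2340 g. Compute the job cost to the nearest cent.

$1480.36

Machine-time cost = 29.3 × 29.6, so $867.28.
Material cost = 262 × 2340/1000 = $613.08.
Job cost: 867.28 + 613.08 = $1480.36.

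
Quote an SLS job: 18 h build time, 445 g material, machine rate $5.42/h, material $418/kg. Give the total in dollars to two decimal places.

Machine cost: 5.42 × 18 → $97.56.
Material charge = 418 × 445/1000, so $186.01.
Job cost: 97.56 + 186.01 = $283.57.

$283.57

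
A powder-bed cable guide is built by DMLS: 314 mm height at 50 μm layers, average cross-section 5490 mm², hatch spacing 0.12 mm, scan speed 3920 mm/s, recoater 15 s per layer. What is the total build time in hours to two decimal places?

Number of layers: 314 / 0.05 → 6280 (rounded up).
Per-layer scan distance = 5490 / 0.12 = 45750 mm.
Laser time per layer = 45750 / 3920, so 11.6709 s.
Layer cycle: 11.6709 + 15 → 26.6709 s.
6280 layers × 26.6709 s/layer = 167493.252 s, i.e. 46.53 hours.

46.53 hours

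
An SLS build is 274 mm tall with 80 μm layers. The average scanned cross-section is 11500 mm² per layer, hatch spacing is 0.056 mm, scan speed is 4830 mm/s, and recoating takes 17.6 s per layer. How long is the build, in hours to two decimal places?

Number of layers: 274 / 0.08 → 3425 (rounded up).
Hatch length per layer = 11500 / 0.056 = 205357.1 mm.
Scan time per layer: 205357.1 / 4830 → 42.517 s.
Layer cycle = 42.517 + 17.6 = 60.117 s.
3425 layers × 60.117 s/layer = 205900.725 s, i.e. 57.19 hours.

57.19 hours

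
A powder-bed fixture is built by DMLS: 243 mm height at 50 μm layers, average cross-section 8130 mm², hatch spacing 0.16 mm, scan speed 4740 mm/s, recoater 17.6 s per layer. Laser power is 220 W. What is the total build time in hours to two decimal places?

Layers = ⌈243/0.05⌉ = 4860.
Per-layer scan distance: 8130 / 0.16 → 50812.5 mm.
Per-layer scan time = 50812.5 / 4740 = 10.7199 s.
Time per layer = 10.7199 + 17.6 = 28.3199 s.
Build time = 4860 × 28.3199 = 137634.714 s = 38.23 hours.

38.23 hours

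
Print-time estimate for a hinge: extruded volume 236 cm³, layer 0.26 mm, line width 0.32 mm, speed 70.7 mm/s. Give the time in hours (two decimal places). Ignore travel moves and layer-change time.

Line area = 0.26 × 0.32 = 0.0832 mm².
Path length: 236000 mm³ / 0.0832 mm² → 2836538.5 mm.
Print-move time = 2836538.5 / 70.7, so 40120.8 s.
40120.8 s = 11.14 hours.

11.14 hours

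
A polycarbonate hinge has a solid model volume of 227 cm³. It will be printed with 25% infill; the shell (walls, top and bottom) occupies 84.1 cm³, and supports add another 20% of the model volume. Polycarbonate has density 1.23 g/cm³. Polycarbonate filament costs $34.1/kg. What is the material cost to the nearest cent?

$6.93

Volume inside the shell = 227 − 84.1 = 142.9 cm³.
Infill deposited = 0.25 × 142.9, so 35.725 cm³.
Support = 0.20 × 227, so 45.4 cm³.
Total extruded: 84.1 + 35.725 + 45.4 → 165.225 cm³.
Mass = 165.225 × 1.23, so 203.22675 g.
At $34.1/kg: 203.22675/1000 × 34.1 = $6.93.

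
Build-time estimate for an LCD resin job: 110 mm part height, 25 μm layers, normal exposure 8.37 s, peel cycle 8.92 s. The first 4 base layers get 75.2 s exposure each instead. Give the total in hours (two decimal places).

21.21 hours

Layers = ⌈110/0.025⌉ = 4400.
Burn-in layers = 4 × (75.2 + 8.92) = 336.48 s.
Normal layers = 4396 × (8.37 + 8.92), so 76006.84 s.
Sum: 336.48 + 76006.84 = 76343.32 s → 21.21 hours.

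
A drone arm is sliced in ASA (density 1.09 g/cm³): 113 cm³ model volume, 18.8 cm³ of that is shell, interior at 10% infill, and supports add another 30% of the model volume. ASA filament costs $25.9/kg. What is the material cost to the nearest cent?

$1.75

Infill region = 113 − 18.8, so 94.2 cm³.
Infill volume = 0.10 × 94.2 = 9.42 cm³.
Support: 0.30 × 113 → 33.9 cm³.
Deposited volume = 18.8 + 9.42 + 33.9, so 62.12 cm³.
Mass = 62.12 × 1.09, so 67.7108 g.
At $25.9/kg: 67.7108/1000 × 25.9 = $1.75.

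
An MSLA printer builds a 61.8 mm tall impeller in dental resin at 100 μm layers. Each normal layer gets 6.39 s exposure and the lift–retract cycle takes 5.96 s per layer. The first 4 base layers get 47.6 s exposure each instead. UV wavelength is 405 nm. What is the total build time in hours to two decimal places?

Layers = ⌈61.8/0.1⌉ = 618.
Base layers: 4 × (47.6 + 5.96) → 214.24 s.
Normal layers: 614 × (6.39 + 5.96) → 7582.9 s.
Sum: 214.24 + 7582.9 = 7797.14 s → 2.17 hours.

2.17 hours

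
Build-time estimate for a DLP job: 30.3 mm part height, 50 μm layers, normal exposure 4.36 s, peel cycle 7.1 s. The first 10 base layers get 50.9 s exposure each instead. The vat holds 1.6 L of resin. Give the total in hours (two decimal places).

Number of layers: 30.3 / 0.05 → 606 (rounded up).
Burn-in layers = 10 × (50.9 + 7.1), so 580 s.
Remaining layers: 596 × (4.36 + 7.1) → 6830.16 s.
Total = 580 + 6830.16 = 7410.16 s = 2.06 hours.

2.06 hours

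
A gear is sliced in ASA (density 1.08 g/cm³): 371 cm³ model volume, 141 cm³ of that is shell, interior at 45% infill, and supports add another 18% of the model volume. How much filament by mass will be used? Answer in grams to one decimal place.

336.2 g

Interior volume: 371 − 141 → 230 cm³.
Infill deposited = 0.45 × 230 = 103.5 cm³.
Support = 0.18 × 371, so 66.78 cm³.
Total extruded = 141 + 103.5 + 66.78, so 311.28 cm³.
Mass: 311.28 × 1.08 → 336.1824 g.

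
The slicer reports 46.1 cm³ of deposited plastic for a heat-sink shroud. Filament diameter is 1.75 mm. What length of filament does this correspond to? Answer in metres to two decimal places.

19.17 m

Filament cross-section = π × (1.75/2)² = 2.4053 mm².
Length = 46.1 cm³ / 2.4053 mm² = 46100 / 2.4053 = 19166.01 mm = 19.17 m.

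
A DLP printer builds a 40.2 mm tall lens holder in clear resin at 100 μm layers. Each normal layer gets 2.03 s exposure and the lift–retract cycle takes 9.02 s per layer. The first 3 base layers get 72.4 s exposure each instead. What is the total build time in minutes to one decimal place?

Number of layers: 40.2 / 0.1 → 402 (rounded up).
Base layers = 3 × (72.4 + 9.02) = 244.26 s.
Regular layers = 399 × (2.03 + 9.02) = 4408.95 s.
Total = 244.26 + 4408.95 = 4653.21 s = 77.6 minutes.

77.6 minutes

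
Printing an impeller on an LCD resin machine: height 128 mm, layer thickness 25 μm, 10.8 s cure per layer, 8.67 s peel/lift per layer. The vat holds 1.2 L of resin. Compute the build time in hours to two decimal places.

Layer count = ceil(128 / 0.025) = 5120.
Per-layer time = 10.8 + 8.67, so 19.47 s.
Total = 5120 × 19.47 = 99686.4 s = 27.69 hours.

27.69 hours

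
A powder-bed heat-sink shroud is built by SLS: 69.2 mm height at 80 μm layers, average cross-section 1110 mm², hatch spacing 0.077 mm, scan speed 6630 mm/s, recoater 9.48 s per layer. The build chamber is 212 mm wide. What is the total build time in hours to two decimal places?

Number of layers: 69.2 / 0.08 → 865 (rounded up).
Per-layer scan distance = 1110 / 0.077 = 14415.6 mm.
Per-layer scan time = 14415.6 / 6630 = 2.1743 s.
Layer cycle: 2.1743 + 9.48 → 11.6543 s.
865 layers × 11.6543 s/layer = 10080.9695 s, i.e. 2.80 hours.

2.80 hours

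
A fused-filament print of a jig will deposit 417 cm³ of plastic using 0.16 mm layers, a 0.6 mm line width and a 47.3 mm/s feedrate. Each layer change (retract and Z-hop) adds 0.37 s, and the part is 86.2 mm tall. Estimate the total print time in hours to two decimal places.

Bead cross-section = 0.16 × 0.6, so 0.096 mm².
Toolpath length = 417 cm³ / 0.096 mm² = 417000 / 0.096 = 4343750 mm.
Print-move time = 4343750 / 47.3 = 91834 s.
Layer count = ceil(86.2 / 0.16) = 539.
Non-print overhead = 539 × 0.37 = 199.43 s.
Total = 91834 + 199.43 = 92033.43 s = 25.56 hours.

25.56 hours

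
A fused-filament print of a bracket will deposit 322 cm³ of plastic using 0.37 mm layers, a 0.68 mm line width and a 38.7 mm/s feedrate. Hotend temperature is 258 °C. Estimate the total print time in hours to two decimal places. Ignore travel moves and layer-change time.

9.19 hours

Bead cross-section: 0.37 × 0.68 → 0.2516 mm².
Path length: 322000 mm³ / 0.2516 mm² → 1279809.2 mm.
Extrusion time: 1279809.2 / 38.7 → 33070 s.
That's 33070 s → 9.19 hours.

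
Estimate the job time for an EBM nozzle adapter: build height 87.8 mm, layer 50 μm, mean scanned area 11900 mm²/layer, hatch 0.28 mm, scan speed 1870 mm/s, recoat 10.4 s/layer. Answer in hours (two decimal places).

16.16 hours

Number of layers: 87.8 / 0.05 → 1756 (rounded up).
Per-layer scan distance = 11900 / 0.28 = 42500 mm.
Beam time per layer: 42500 / 1870 → 22.7273 s.
Time per layer = 22.7273 + 10.4 = 33.1273 s.
Total: 1756 × 33.1273 s = 58171.5388 s → 16.16 hours.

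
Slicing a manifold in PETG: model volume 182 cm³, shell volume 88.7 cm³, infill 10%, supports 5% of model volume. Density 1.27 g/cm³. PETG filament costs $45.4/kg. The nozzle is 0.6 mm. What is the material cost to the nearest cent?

Infill region = 182 − 88.7, so 93.3 cm³.
Deposited infill = 0.10 × 93.3 = 9.33 cm³.
Support = 0.05 × 182, so 9.1 cm³.
Total printed volume = 88.7 + 9.33 + 9.1, so 107.13 cm³.
Mass: 107.13 × 1.27 → 136.0551 g.
At $45.4/kg: 136.0551/1000 × 45.4 = $6.18.

$6.18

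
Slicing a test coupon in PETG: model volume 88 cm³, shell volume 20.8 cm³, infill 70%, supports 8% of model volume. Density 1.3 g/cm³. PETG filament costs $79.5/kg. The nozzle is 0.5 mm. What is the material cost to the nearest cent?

$7.74

Interior volume: 88 − 20.8 → 67.2 cm³.
Infill volume = 0.70 × 67.2 = 47.04 cm³.
Support = 0.08 × 88, so 7.04 cm³.
Total printed volume: 20.8 + 47.04 + 7.04 → 74.88 cm³.
Mass: 74.88 × 1.3 → 97.344 g.
Cost = 97.344 g / 1000 × $79.5/kg = $7.74.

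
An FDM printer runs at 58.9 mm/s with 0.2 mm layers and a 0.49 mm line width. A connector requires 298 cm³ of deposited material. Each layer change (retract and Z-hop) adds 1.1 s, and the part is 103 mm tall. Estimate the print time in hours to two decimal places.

Bead cross-section = 0.2 × 0.49, so 0.098 mm².
Toolpath length = 298 cm³ / 0.098 mm² = 298000 / 0.098 = 3040816.3 mm.
Print-move time: 3040816.3 / 58.9 → 51626.8 s.
Number of layers: 103 / 0.2 → 515 (rounded up).
Non-print overhead: 515 × 1.1 → 566.5 s.
Altogether 51626.8 + 566.5 = 52193.3 s, i.e. 14.50 hours.

14.50 hours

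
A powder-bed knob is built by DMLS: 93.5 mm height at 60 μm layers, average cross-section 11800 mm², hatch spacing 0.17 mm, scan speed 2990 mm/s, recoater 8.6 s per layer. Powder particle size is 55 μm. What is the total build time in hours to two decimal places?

Layers = ⌈93.5/0.06⌉ = 1559.
Hatch length per layer = 11800 / 0.17, so 69411.8 mm.
Per-layer scan time = 69411.8 / 2990, so 23.2146 s.
Time per layer = 23.2146 + 8.6 = 31.8146 s.
Build time = 1559 × 31.8146 = 49598.9614 s = 13.78 hours.

13.78 hours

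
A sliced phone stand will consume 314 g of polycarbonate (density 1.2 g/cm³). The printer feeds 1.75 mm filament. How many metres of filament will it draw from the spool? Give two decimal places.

Volume = 314 g / 1.2 g·cm⁻³ = 261.6667 cm³ = 261666.7 mm³.
Cross-section of 1.75 mm filament: π·(1.75/2)² = 2.4053 mm².
L = V/A = 261666.7/2.4053 = 108787.55 mm → 108.79 m.

108.79 m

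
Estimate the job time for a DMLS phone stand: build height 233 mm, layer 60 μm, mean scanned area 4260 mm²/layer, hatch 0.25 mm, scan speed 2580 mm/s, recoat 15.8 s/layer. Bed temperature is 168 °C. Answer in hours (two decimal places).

Layers = ⌈233/0.06⌉ = 3884.
Scan path per layer = 4260 / 0.25 = 17040 mm.
Scan time per layer: 17040 / 2580 → 6.6047 s.
Time per layer = 6.6047 + 15.8 = 22.4047 s.
3884 layers × 22.4047 s/layer = 87019.8548 s, i.e. 24.17 hours.

24.17 hours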